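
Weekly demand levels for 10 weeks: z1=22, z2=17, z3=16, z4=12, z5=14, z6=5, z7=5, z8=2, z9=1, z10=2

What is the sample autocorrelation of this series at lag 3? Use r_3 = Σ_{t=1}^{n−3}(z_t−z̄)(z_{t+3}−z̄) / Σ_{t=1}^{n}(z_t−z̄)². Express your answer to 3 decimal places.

Mean z̄ = (22 + 17 + 16 + 12 + 14 + 5 + 5 + 2 + 1 + 2)/10 = 9.6000
Σ(z_t−z̄)(z_{t+3}−z̄) = (29.7600) + (32.5600) + (-29.4400) + (-11.0400) + (-33.4400) + (39.5600) + (34.9600) = 62.9200
Denominator Σ(z_t−z̄)² = 506.4000
r_3 = 62.9200 / 506.4000 = 0.124

0.124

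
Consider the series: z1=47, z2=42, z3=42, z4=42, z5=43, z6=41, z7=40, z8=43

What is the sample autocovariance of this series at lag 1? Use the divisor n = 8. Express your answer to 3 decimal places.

Mean z̄ = (47 + 42 + 42 + 42 + 43 + 41 + 40 + 43)/8 = 42.5000
Deviations: 4.5000, -0.5000, -0.5000, -0.5000, 0.5000, -1.5000, -2.5000, 0.5000
Σ_{t=1}^{7}(z_t−z̄)(z_{t+1}−z̄) = -0.2500
γ_1 = -0.2500 / 8 = -0.031

-0.031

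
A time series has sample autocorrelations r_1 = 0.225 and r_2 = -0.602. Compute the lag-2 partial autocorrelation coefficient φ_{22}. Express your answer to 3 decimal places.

φ_{22} = (r_2 − r_1²) / (1 − r_1²)
r_1² = (0.225)² = 0.050625
Numerator = -0.602 − 0.0506 = -0.6526; denominator = 1 − 0.0506 = 0.9494
φ_{22} = -0.6526 / 0.9494 = -0.687

-0.687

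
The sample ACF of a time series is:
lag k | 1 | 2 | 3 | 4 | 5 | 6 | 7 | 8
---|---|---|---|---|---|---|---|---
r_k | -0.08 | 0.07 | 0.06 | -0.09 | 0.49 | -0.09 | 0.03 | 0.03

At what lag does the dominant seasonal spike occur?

The largest autocorrelation is r_5 = 0.49; the remaining lags stay at or below 0.07.
The dominant spike at lag 5 indicates a seasonal period of 5.

5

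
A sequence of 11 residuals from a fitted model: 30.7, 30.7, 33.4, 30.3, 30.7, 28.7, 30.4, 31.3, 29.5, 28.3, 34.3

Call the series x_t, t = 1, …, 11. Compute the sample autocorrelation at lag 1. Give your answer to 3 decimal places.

Mean x̄ = (30.7 + 30.7 + 33.4 + 30.3 + 30.7 + 28.7 + 30.4 + 31.3 + 29.5 + 28.3 + 34.3)/11 = 30.7545
Numerator Σ_{t=1}^{10}(x_t−x̄)(x_{t+1}−x̄) = -6.9793
Denominator Σ(x_t−x̄)² = 32.0273
r_1 = -6.9793 / 32.0273 = -0.218

-0.218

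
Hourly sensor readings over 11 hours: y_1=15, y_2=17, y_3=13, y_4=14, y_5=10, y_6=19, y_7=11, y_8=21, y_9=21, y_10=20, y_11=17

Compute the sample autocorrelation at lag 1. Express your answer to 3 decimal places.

0.030

Mean ȳ = (15 + 17 + 13 + 14 + 10 + 19 + 11 + 21 + 21 + 20 + 17)/11 = 16.1818
Numerator Σ_{t=1}^{10}(y_t−ȳ)(y_{t+1}−ȳ) = 4.6033
Denominator Σ(y_t−ȳ)² = 151.6364
r_1 = 4.6033 / 151.6364 = 0.030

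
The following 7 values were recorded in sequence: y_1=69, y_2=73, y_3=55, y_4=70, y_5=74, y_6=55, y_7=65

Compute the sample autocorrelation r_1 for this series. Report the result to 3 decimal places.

-0.382

Mean ȳ = (69 + 73 + 55 + 70 + 74 + 55 + 65)/7 = 65.8571
Σ(y_t−ȳ)(y_{t+1}−ȳ) = (22.4490) + (-77.5510) + (-44.9796) + (33.7347) + (-88.4082) + (9.3061) = -145.4490
Denominator Σ(y_t−ȳ)² = 380.8571
r_1 = -145.4490 / 380.8571 = -0.382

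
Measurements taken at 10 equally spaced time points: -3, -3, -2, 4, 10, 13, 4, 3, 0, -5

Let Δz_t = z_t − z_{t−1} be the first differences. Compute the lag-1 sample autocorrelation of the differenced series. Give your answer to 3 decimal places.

First differences Δz: 0, 1, 6, 6, 3, -9, -1, -3, -5
Mean of differences = -0.2222
Numerator Σ(Δz_t−Δz̄)(Δz_{t+1}−Δz̄) = 60.6173
Denominator Σ(Δz_t−Δz̄)² = 197.5556
r_1(Δz) = 60.6173 / 197.5556 = 0.307

0.307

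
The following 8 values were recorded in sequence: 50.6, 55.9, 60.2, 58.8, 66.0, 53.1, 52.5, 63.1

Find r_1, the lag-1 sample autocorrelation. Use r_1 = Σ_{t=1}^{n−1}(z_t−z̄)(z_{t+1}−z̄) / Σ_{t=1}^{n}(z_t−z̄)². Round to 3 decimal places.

Mean z̄ = (50.6 + 55.9 + 60.2 + 58.8 + 66.0 + 53.1 + 52.5 + 63.1)/8 = 57.5250
Deviations from mean: -6.9250, -1.6250, 2.6750, 1.2750, 8.4750, -4.4250, -5.0250, 5.5750
Numerator Σ_{t=1}^{7}(z_t−z̄)(z_{t+1}−z̄) = -22.1581
Denominator Σ(z_t−z̄)² = 207.1150
r_1 = -22.1581 / 207.1150 = -0.107

-0.107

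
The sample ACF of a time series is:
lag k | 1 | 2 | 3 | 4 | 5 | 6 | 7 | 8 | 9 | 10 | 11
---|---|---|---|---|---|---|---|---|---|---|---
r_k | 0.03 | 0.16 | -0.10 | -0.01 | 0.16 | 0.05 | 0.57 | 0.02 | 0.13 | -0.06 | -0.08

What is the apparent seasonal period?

7

The largest autocorrelation is r_7 = 0.57; the remaining lags stay at or below 0.16.
The dominant spike at lag 7 indicates a seasonal period of 7.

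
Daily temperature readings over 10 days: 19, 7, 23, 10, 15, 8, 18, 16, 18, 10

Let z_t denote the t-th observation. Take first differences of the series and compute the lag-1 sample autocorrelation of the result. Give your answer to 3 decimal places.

First differences Δz: -12, 16, -13, 5, -7, 10, -2, 2, -8
Mean of differences = -1.0000
Numerator Σ(Δz_t−Δz̄)(Δz_{t+1}−Δz̄) = -600.0000
Denominator Σ(Δz_t−Δz̄)² = 806.0000
r_1(Δz) = -600.0000 / 806.0000 = -0.744

-0.744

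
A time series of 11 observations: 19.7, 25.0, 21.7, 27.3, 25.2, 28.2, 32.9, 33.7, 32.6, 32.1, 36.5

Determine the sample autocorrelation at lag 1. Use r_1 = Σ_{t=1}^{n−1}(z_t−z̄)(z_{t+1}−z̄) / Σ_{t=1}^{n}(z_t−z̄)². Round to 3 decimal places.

0.534

Mean z̄ = (19.7 + 25.0 + 21.7 + 27.3 + 25.2 + 28.2 + 32.9 + 33.7 + 32.6 + 32.1 + 36.5)/11 = 28.6273
Numerator Σ_{t=1}^{10}(z_t−z̄)(z_{t+1}−z̄) = 153.8538
Denominator Σ(z_t−z̄)² = 288.3418
r_1 = 153.8538 / 288.3418 = 0.534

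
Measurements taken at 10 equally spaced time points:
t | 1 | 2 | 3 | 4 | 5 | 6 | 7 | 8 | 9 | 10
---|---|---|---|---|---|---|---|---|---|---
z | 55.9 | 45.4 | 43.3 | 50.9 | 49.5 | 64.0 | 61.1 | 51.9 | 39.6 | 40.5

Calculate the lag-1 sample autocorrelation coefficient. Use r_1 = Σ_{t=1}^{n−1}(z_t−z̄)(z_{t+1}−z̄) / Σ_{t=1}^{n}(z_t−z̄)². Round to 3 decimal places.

Mean z̄ = (55.9 + 45.4 + 43.3 + 50.9 + 49.5 + 64.0 + 61.1 + 51.9 + 39.6 + 40.5)/10 = 50.2100
Numerator Σ_{t=1}^{9}(z_t−z̄)(z_{t+1}−z̄) = 244.4889
Denominator Σ(z_t−z̄)² = 622.7090
r_1 = 244.4889 / 622.7090 = 0.393

0.393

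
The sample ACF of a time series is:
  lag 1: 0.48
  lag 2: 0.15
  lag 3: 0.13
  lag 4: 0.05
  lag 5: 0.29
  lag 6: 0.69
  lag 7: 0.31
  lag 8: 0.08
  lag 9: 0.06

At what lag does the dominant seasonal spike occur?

6

The largest autocorrelation is r_6 = 0.69; the remaining lags stay at or below 0.48. The elevated value at lag 1 (0.48), dropping to 0.15 at lag 2, reflects decaying short-term dependence rather than seasonality.
The dominant spike at lag 6 indicates a seasonal period of 6.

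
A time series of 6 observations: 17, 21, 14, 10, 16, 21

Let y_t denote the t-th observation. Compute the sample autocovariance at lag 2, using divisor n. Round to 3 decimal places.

Mean ȳ = (17 + 21 + 14 + 10 + 16 + 21)/6 = 16.5000
Σ_{t=1}^{4}(y_t−ȳ)(y_{t+2}−ȳ) = -58.5000
γ_2 = -58.5000 / 6 = -9.750

-9.750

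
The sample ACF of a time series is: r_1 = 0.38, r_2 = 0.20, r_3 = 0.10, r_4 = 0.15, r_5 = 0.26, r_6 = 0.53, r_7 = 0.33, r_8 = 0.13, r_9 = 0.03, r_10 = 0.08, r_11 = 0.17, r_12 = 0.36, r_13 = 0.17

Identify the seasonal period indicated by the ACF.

The largest autocorrelation is r_6 = 0.53; the remaining lags stay at or below 0.38. The elevated value at lag 1 (0.38), dropping to 0.20 at lag 2, reflects decaying short-term dependence rather than seasonality.
The dominant spike at lag 6 indicates a seasonal period of 6.

6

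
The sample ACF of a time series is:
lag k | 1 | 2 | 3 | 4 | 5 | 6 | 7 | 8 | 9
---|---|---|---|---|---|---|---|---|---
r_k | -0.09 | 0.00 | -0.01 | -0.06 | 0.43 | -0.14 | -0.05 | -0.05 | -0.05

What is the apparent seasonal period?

The largest autocorrelation is r_5 = 0.43; the remaining lags stay at or below 0.00.
The dominant spike at lag 5 indicates a seasonal period of 5.

5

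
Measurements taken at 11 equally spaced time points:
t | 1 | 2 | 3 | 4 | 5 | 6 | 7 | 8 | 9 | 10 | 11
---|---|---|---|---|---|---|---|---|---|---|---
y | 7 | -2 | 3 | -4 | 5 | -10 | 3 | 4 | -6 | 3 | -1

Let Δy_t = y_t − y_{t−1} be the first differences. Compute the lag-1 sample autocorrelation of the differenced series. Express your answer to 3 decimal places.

First differences Δy: -9, 5, -7, 9, -15, 13, 1, -10, 9, -4
Mean of differences = -0.8000
Numerator Σ(Δy_t−Δȳ)(Δy_{t+1}−Δȳ) = -592.6400
Denominator Σ(Δy_t−Δȳ)² = 821.6000
r_1(Δy) = -592.6400 / 821.6000 = -0.721

-0.721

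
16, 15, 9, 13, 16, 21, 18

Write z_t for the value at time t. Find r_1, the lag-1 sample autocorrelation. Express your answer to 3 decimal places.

0.400

Mean z̄ = (16 + 15 + 9 + 13 + 16 + 21 + 18)/7 = 15.4286
Deviations from mean: 0.5714, -0.4286, -6.4286, -2.4286, 0.5714, 5.5714, 2.5714
Numerator Σ_{t=1}^{6}(z_t−z̄)(z_{t+1}−z̄) = 34.2449
Denominator Σ(z_t−z̄)² = 85.7143
r_1 = 34.2449 / 85.7143 = 0.400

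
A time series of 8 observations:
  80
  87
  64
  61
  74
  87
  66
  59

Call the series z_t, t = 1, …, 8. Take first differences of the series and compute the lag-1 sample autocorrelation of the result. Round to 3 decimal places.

-0.118

First differences Δz: 7, -23, -3, 13, 13, -21, -7
Mean of differences = -3.0000
Numerator Σ(Δz_t−Δz̄)(Δz_{t+1}−Δz̄) = -160.0000
Denominator Σ(Δz_t−Δz̄)² = 1352.0000
r_1(Δz) = -160.0000 / 1352.0000 = -0.118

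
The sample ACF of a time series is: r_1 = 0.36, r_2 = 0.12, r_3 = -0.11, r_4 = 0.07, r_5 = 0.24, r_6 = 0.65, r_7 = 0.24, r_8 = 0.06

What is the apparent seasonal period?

6

The largest autocorrelation is r_6 = 0.65; the remaining lags stay at or below 0.36. The elevated value at lag 1 (0.36), dropping to 0.12 at lag 2, reflects decaying short-term dependence rather than seasonality.
The dominant spike at lag 6 indicates a seasonal period of 6.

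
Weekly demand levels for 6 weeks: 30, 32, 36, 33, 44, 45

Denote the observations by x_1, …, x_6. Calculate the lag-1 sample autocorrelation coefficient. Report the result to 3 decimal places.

Mean x̄ = (30 + 32 + 36 + 33 + 44 + 45)/6 = 36.6667
Deviations from mean: -6.6667, -4.6667, -0.6667, -3.6667, 7.3333, 8.3333
Σ(x_t−x̄)(x_{t+1}−x̄) = (31.1111) + (3.1111) + (2.4444) + (-26.8889) + (61.1111) = 70.8889
Denominator Σ(x_t−x̄)² = 203.3333
r_1 = 70.8889 / 203.3333 = 0.349

0.349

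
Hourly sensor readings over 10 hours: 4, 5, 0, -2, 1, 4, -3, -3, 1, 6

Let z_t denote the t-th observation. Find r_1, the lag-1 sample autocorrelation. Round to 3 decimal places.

Mean z̄ = (4 + 5 + 0 − 2 + 1 + 4 − 3 − 3 + 1 + 6)/10 = 1.3000
Numerator Σ_{t=1}^{9}(z_t−z̄)(z_{t+1}−z̄) = 16.4100
Denominator Σ(z_t−z̄)² = 100.1000
r_1 = 16.4100 / 100.1000 = 0.164

0.164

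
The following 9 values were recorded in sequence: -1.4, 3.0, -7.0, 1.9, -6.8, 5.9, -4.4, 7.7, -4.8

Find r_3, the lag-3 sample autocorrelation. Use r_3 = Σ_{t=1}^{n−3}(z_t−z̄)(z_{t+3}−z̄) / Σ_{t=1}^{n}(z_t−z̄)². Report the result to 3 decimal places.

-0.635

Mean z̄ = (-1.4 + 3.0 − 7.0 + 1.9 − 6.8 + 5.9 − 4.4 + 7.7 − 4.8)/9 = -0.6556
Σ(z_t−z̄)(z_{t+3}−z̄) = (-1.9025) + (-22.4614) + (-41.5914) + (-9.5691) + (-51.3402) + (-27.1691) = -154.0337
Denominator Σ(z_t−z̄)² = 242.4422
r_3 = -154.0337 / 242.4422 = -0.635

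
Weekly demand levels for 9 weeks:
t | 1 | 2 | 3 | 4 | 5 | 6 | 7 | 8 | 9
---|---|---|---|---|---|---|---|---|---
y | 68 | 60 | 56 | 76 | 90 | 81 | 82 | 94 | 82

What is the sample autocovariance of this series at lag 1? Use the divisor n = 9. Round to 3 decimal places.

84.422

Mean ȳ = (68 + 60 + 56 + 76 + 90 + 81 + 82 + 94 + 82)/9 = 76.5556
Σ_{t=1}^{8}(y_t−ȳ)(y_{t+1}−ȳ) = 759.8025
γ_1 = 759.8025 / 9 = 84.422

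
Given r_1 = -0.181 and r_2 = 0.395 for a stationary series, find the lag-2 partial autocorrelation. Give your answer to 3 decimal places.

0.375

φ_{22} = (r_2 − r_1²) / (1 − r_1²)
r_1² = (-0.181)² = 0.032761
Numerator = 0.395 − 0.0328 = 0.3622; denominator = 1 − 0.0328 = 0.9672
φ_{22} = 0.3622 / 0.9672 = 0.375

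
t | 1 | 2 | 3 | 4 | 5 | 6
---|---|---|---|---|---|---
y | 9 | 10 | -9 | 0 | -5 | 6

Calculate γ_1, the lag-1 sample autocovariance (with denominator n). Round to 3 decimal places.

-4.338

Mean ȳ = (9 + 10 − 9 + 0 − 5 + 6)/6 = 1.8333
Σ_{t=1}^{5}(y_t−ȳ)(y_{t+1}−ȳ) = -26.0278
γ_1 = -26.0278 / 6 = -4.338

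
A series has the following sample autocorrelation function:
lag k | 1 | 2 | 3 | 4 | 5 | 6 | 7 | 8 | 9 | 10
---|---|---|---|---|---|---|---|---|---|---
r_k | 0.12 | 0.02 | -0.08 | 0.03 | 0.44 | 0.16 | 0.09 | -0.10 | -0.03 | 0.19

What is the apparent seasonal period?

The largest autocorrelation is r_5 = 0.44, with a weaker echo at lag 10 (0.19); the remaining lags stay at or below 0.16.
The dominant spike at lag 5 indicates a seasonal period of 5.

5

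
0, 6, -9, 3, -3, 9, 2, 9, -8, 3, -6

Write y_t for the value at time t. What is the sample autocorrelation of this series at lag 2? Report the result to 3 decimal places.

0.501

Mean ȳ = (0 + 6 − 9 + 3 − 3 + 9 + 2 + 9 − 8 + 3 − 6)/11 = 0.5455
Numerator Σ_{t=1}^{9}(y_t−ȳ)(y_{t+2}−ȳ) = 203.7686
Denominator Σ(y_t−ȳ)² = 406.7273
r_2 = 203.7686 / 406.7273 = 0.501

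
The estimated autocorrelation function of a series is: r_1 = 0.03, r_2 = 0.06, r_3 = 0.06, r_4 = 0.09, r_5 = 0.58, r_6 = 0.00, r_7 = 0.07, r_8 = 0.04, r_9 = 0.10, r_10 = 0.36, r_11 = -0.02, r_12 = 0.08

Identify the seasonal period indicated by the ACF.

The largest autocorrelation is r_5 = 0.58, with a weaker echo at lag 10 (0.36); the remaining lags stay at or below 0.10.
The dominant spike at lag 5 indicates a seasonal period of 5.

5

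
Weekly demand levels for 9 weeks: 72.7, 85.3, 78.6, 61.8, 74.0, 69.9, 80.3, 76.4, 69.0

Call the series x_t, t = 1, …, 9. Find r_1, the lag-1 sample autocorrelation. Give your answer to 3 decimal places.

-0.112

Mean x̄ = (72.7 + 85.3 + 78.6 + 61.8 + 74.0 + 69.9 + 80.3 + 76.4 + 69.0)/9 = 74.2222
Numerator Σ_{t=1}^{8}(x_t−x̄)(x_{t+1}−x̄) = -43.4338
Denominator Σ(x_t−x̄)² = 386.1956
r_1 = -43.4338 / 386.1956 = -0.112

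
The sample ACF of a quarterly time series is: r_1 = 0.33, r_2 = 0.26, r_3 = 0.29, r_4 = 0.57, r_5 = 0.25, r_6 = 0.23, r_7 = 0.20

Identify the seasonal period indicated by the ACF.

The largest autocorrelation is r_4 = 0.57; the remaining lags stay at or below 0.33. The elevated value at lag 1 (0.33), dropping to 0.26 at lag 2, reflects decaying short-term dependence rather than seasonality.
The dominant spike at lag 4 indicates a seasonal period of 4.

4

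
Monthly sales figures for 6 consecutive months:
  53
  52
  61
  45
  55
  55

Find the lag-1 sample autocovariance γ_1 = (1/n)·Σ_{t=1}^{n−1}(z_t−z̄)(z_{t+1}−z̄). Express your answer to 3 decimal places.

Mean z̄ = (53 + 52 + 61 + 45 + 55 + 55)/6 = 53.5000
Σ_{t=1}^{5}(z_t−z̄)(z_{t+1}−z̄) = -84.7500
γ_1 = -84.7500 / 6 = -14.125

-14.125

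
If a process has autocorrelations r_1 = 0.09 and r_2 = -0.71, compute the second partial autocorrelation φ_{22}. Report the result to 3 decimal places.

φ_{22} = (r_2 − r_1²) / (1 − r_1²)
r_1² = (0.09)² = 0.0081
Numerator = -0.71 − 0.0081 = -0.7181; denominator = 1 − 0.0081 = 0.9919
φ_{22} = -0.7181 / 0.9919 = -0.724

-0.724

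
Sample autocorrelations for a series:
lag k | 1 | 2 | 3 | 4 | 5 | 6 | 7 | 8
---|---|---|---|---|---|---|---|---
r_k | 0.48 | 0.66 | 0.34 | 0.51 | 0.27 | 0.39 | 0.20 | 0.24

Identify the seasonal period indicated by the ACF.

2

The largest autocorrelation is r_2 = 0.66, with a weaker echo at lag 4 (0.51); the remaining lags stay at or below 0.48.
The dominant spike at lag 2 indicates a seasonal period of 2.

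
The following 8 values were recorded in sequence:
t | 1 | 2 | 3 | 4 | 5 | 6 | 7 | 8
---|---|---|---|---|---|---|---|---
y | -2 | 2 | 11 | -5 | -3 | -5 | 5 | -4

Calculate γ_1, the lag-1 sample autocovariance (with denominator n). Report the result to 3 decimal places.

Mean ȳ = (-2 + 2 + 11 − 5 − 3 − 5 + 5 − 4)/8 = -0.1250
Deviations: -1.8750, 2.1250, 11.1250, -4.8750, -2.8750, -4.8750, 5.1250, -3.8750
Σ_{t=1}^{7}(y_t−ȳ)(y_{t+1}−ȳ) = -51.3906
γ_1 = -51.3906 / 8 = -6.424

-6.424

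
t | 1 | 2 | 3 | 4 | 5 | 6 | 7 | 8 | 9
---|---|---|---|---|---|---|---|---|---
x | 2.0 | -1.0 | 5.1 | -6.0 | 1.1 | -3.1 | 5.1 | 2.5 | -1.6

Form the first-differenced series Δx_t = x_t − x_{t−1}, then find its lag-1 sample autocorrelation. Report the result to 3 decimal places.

-0.730

First differences Δx: -3.0, 6.1, -11.1, 7.1, -4.2, 8.2, -2.6, -4.1
Mean of differences = -0.4500
Numerator Σ(Δx_t−Δx̄)(Δx_{t+1}−Δx̄) = -238.3675
Denominator Σ(Δx_t−Δx̄)² = 326.6600
r_1(Δx) = -238.3675 / 326.6600 = -0.730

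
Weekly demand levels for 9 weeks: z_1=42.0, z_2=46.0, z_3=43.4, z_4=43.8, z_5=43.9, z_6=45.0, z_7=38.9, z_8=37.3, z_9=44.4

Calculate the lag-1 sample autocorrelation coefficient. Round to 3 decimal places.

Mean z̄ = (42.0 + 46.0 + 43.4 + 43.8 + 43.9 + 45.0 + 38.9 + 37.3 + 44.4)/9 = 42.7444
Numerator Σ_{t=1}^{8}(z_t−z̄)(z_{t+1}−z̄) = 7.4747
Denominator Σ(z_t−z̄)² = 66.2822
r_1 = 7.4747 / 66.2822 = 0.113

0.113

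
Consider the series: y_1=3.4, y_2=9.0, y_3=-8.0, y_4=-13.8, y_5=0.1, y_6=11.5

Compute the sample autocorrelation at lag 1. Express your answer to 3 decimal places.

Mean ȳ = (3.4 + 9.0 − 8.0 − 13.8 + 0.1 + 11.5)/6 = 0.3667
Deviations from mean: 3.0333, 8.6333, -8.3667, -14.1667, -0.2667, 11.1333
Numerator Σ_{t=1}^{5}(y_t−ȳ)(y_{t+1}−ȳ) = 73.2922
Denominator Σ(y_t−ȳ)² = 478.4533
r_1 = 73.2922 / 478.4533 = 0.153

0.153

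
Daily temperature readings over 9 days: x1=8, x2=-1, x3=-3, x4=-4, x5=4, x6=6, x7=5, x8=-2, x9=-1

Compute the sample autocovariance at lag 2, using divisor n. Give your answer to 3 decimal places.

-7.469

Mean x̄ = (8 − 1 − 3 − 4 + 4 + 6 + 5 − 2 − 1)/9 = 1.3333
Σ_{t=1}^{7}(x_t−x̄)(x_{t+2}−x̄) = -67.2222
γ_2 = -67.2222 / 9 = -7.469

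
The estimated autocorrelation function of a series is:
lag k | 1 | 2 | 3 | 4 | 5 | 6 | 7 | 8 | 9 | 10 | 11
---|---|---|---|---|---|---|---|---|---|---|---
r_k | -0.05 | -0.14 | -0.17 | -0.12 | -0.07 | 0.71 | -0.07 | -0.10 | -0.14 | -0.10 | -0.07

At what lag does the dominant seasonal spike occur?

6

The largest autocorrelation is r_6 = 0.71; the remaining lags stay at or below -0.05.
The dominant spike at lag 6 indicates a seasonal period of 6.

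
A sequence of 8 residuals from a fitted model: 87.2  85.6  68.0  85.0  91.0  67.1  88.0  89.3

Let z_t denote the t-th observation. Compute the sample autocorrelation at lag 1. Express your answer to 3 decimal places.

-0.350

Mean z̄ = (87.2 + 85.6 + 68.0 + 85.0 + 91.0 + 67.1 + 88.0 + 89.3)/8 = 82.6500
Deviations from mean: 4.5500, 2.9500, -14.6500, 2.3500, 8.3500, -15.5500, 5.3500, 6.6500
Σ(z_t−z̄)(z_{t+1}−z̄) = (13.4225) + (-43.2175) + (-34.4275) + (19.6225) + (-129.8425) + (-83.1925) + (35.5775) = -222.0575
Denominator Σ(z_t−z̄)² = 633.9200
r_1 = -222.0575 / 633.9200 = -0.350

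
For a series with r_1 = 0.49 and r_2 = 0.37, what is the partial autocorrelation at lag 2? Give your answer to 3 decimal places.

φ_{22} = (r_2 − r_1²) / (1 − r_1²)
r_1² = (0.49)² = 0.2401
Numerator = 0.37 − 0.2401 = 0.1299; denominator = 1 − 0.2401 = 0.7599
φ_{22} = 0.1299 / 0.7599 = 0.171

0.171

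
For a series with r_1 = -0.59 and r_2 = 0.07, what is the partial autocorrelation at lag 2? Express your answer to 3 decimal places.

φ_{22} = (r_2 − r_1²) / (1 − r_1²)
r_1² = (-0.59)² = 0.3481
Numerator = 0.07 − 0.3481 = -0.2781; denominator = 1 − 0.3481 = 0.6519
φ_{22} = -0.2781 / 0.6519 = -0.427

-0.427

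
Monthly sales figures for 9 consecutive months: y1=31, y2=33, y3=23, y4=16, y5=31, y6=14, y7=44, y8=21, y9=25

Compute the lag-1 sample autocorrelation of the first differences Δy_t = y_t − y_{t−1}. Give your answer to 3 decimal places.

First differences Δy: 2, -10, -7, 15, -17, 30, -23, 4
Mean of differences = -0.7500
Numerator Σ(Δy_t−Δȳ)(Δy_{t+1}−Δȳ) = -1611.5625
Denominator Σ(Δy_t−Δȳ)² = 2107.5000
r_1(Δy) = -1611.5625 / 2107.5000 = -0.765

-0.765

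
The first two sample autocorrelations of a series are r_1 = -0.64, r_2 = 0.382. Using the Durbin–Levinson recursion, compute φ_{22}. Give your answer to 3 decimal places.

φ_{22} = (r_2 − r_1²) / (1 − r_1²)
r_1² = (-0.64)² = 0.4096
Numerator = 0.382 − 0.4096 = -0.0276; denominator = 1 − 0.4096 = 0.5904
φ_{22} = -0.0276 / 0.5904 = -0.047

-0.047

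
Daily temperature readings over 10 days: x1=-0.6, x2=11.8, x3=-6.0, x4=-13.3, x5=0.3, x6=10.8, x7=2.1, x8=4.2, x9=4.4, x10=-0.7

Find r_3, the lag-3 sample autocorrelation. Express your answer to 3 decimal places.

-0.079

Mean x̄ = (-0.6 + 11.8 − 6.0 − 13.3 + 0.3 + 10.8 + 2.1 + 4.2 + 4.4 − 0.7)/10 = 1.3000
Σ(x_t−x̄)(x_{t+3}−x̄) = (27.7400) + (-10.5000) + (-69.3500) + (-11.6800) + (-2.9000) + (29.4500) + (-1.6000) = -38.8400
Denominator Σ(x_t−x̄)² = 494.2200
r_3 = -38.8400 / 494.2200 = -0.079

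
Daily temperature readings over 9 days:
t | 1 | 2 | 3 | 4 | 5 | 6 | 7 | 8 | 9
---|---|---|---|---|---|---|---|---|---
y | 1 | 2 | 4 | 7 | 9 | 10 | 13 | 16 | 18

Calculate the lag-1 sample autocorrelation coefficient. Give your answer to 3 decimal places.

Mean ȳ = (1 + 2 + 4 + 7 + 9 + 10 + 13 + 16 + 18)/9 = 8.8889
Numerator Σ_{t=1}^{8}(y_t−ȳ)(y_{t+1}−ȳ) = 195.7654
Denominator Σ(y_t−ȳ)² = 288.8889
r_1 = 195.7654 / 288.8889 = 0.678

0.678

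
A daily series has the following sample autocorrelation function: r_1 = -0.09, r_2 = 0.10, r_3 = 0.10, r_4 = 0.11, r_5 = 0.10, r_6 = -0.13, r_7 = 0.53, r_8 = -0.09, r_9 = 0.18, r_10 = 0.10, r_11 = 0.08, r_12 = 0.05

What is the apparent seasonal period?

7

The largest autocorrelation is r_7 = 0.53; the remaining lags stay at or below 0.18.
The dominant spike at lag 7 indicates a seasonal period of 7.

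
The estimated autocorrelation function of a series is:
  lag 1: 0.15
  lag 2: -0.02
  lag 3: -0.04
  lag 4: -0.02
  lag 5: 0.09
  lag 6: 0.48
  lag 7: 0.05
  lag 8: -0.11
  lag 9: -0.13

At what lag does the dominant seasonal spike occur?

6

The largest autocorrelation is r_6 = 0.48; the remaining lags stay at or below 0.15.
The dominant spike at lag 6 indicates a seasonal period of 6.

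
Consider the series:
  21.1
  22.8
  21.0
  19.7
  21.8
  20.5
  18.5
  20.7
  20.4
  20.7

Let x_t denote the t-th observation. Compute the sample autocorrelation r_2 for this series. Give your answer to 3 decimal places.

-0.268

Mean x̄ = (21.1 + 22.8 + 21.0 + 19.7 + 21.8 + 20.5 + 18.5 + 20.7 + 20.4 + 20.7)/10 = 20.7200
Numerator Σ_{t=1}^{8}(x_t−x̄)(x_{t+2}−x̄) = -3.1708
Denominator Σ(x_t−x̄)² = 11.8360
r_2 = -3.1708 / 11.8360 = -0.268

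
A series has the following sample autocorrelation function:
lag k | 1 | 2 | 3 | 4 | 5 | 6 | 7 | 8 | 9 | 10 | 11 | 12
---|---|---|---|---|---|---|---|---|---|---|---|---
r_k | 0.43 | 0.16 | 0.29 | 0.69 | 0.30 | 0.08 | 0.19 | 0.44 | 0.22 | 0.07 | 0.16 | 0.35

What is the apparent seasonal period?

The largest autocorrelation is r_4 = 0.69, with a weaker echo at lag 8 (0.44); the remaining lags stay at or below 0.43. The elevated value at lag 1 (0.43), dropping to 0.16 at lag 2, reflects decaying short-term dependence rather than seasonality.
The dominant spike at lag 4 indicates a seasonal period of 4.

4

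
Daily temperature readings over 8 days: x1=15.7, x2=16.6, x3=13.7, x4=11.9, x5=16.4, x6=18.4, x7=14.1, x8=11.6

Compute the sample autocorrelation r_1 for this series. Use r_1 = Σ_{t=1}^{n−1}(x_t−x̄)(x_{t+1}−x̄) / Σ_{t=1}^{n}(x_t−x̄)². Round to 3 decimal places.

0.092

Mean x̄ = (15.7 + 16.6 + 13.7 + 11.9 + 16.4 + 18.4 + 14.1 + 11.6)/8 = 14.8000
Deviations from mean: 0.9000, 1.8000, -1.1000, -2.9000, 1.6000, 3.6000, -0.7000, -3.2000
Σ(x_t−x̄)(x_{t+1}−x̄) = (1.6200) + (-1.9800) + (3.1900) + (-4.6400) + (5.7600) + (-2.5200) + (2.2400) = 3.6700
Denominator Σ(x_t−x̄)² = 39.9200
r_1 = 3.6700 / 39.9200 = 0.092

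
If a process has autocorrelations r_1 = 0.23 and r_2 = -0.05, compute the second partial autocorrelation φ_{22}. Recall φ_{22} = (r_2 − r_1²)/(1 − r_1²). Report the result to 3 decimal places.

-0.109

φ_{22} = (r_2 − r_1²) / (1 − r_1²)
r_1² = (0.23)² = 0.0529
Numerator = -0.05 − 0.0529 = -0.1029; denominator = 1 − 0.0529 = 0.9471
φ_{22} = -0.1029 / 0.9471 = -0.109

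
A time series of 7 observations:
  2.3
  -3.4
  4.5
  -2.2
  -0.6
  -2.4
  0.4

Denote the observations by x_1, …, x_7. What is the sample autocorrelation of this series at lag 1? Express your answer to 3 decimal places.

-0.669

Mean x̄ = (2.3 − 3.4 + 4.5 − 2.2 − 0.6 − 2.4 + 0.4)/7 = -0.2000
Deviations from mean: 2.5000, -3.2000, 4.7000, -2.0000, -0.4000, -2.2000, 0.6000
Numerator Σ_{t=1}^{6}(x_t−x̄)(x_{t+1}−x̄) = -32.0800
Denominator Σ(x_t−x̄)² = 47.9400
r_1 = -32.0800 / 47.9400 = -0.669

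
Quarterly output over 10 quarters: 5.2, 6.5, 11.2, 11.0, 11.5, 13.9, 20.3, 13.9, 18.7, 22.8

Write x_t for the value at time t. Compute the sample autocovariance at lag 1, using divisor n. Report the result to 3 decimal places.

Mean x̄ = (5.2 + 6.5 + 11.2 + 11.0 + 11.5 + 13.9 + 20.3 + 13.9 + 18.7 + 22.8)/10 = 13.5000
Σ_{t=1}^{9}(x_t−x̄)(x_{t+1}−x̄) = 140.0300
γ_1 = 140.0300 / 10 = 14.003

14.003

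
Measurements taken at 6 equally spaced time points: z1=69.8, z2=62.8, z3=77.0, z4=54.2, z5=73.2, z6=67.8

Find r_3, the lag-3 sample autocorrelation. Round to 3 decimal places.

Mean z̄ = (69.8 + 62.8 + 77.0 + 54.2 + 73.2 + 67.8)/6 = 67.4667
Deviations from mean: 2.3333, -4.6667, 9.5333, -13.2667, 5.7333, 0.3333
Numerator Σ_{t=1}^{3}(z_t−z̄)(z_{t+3}−z̄) = -54.5333
Denominator Σ(z_t−z̄)² = 327.0933
r_3 = -54.5333 / 327.0933 = -0.167

-0.167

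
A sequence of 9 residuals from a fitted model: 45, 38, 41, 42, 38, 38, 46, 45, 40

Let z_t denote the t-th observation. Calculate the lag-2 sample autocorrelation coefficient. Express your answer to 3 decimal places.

Mean z̄ = (45 + 38 + 41 + 42 + 38 + 38 + 46 + 45 + 40)/9 = 41.4444
Numerator Σ_{t=1}^{7}(z_t−z̄)(z_{t+2}−z̄) = -38.3951
Denominator Σ(z_t−z̄)² = 84.2222
r_2 = -38.3951 / 84.2222 = -0.456

-0.456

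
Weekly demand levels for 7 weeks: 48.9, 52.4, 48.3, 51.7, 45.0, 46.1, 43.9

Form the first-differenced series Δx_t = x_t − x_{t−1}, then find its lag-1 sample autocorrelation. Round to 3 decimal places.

First differences Δx: 3.5, -4.1, 3.4, -6.7, 1.1, -2.2
Mean of differences = -0.8333
Numerator Σ(Δx_t−Δx̄)(Δx_{t+1}−Δx̄) = -66.8044
Denominator Σ(Δx_t−Δx̄)² = 87.3933
r_1(Δx) = -66.8044 / 87.3933 = -0.764

-0.764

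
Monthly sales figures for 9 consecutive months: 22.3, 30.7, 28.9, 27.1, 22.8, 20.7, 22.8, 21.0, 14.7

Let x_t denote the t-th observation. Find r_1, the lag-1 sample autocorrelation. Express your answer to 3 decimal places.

0.401

Mean x̄ = (22.3 + 30.7 + 28.9 + 27.1 + 22.8 + 20.7 + 22.8 + 21.0 + 14.7)/9 = 23.4444
Numerator Σ_{t=1}^{8}(x_t−x̄)(x_{t+1}−x̄) = 75.3547
Denominator Σ(x_t−x̄)² = 187.8822
r_1 = 75.3547 / 187.8822 = 0.401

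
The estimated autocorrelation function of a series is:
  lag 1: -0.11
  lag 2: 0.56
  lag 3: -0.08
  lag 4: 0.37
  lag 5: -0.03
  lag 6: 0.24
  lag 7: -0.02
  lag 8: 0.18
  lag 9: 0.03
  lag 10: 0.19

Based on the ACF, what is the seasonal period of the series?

2

The largest autocorrelation is r_2 = 0.56, with weaker echoes at lags 4 (0.37), 6 (0.24), 8 (0.18) and 10 (0.19); the remaining lags stay at or below 0.03.
The dominant spike at lag 2 indicates a seasonal period of 2.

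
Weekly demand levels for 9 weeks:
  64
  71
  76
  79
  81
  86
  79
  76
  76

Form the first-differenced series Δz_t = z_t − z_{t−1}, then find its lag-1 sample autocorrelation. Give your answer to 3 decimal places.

0.278

First differences Δz: 7, 5, 3, 2, 5, -7, -3, 0
Mean of differences = 1.5000
Numerator Σ(Δz_t−Δz̄)(Δz_{t+1}−Δz̄) = 42.2500
Denominator Σ(Δz_t−Δz̄)² = 152.0000
r_1(Δz) = 42.2500 / 152.0000 = 0.278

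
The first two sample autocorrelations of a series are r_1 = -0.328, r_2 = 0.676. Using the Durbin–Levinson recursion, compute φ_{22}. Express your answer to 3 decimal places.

φ_{22} = (r_2 − r_1²) / (1 − r_1²)
r_1² = (-0.328)² = 0.107584
Numerator = 0.676 − 0.1076 = 0.5684; denominator = 1 − 0.1076 = 0.8924
φ_{22} = 0.5684 / 0.8924 = 0.637

0.637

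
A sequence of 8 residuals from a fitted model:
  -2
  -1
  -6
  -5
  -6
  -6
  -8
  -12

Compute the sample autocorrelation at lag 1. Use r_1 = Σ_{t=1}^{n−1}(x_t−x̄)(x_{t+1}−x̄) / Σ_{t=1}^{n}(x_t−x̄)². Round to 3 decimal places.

Mean x̄ = (-2 − 1 − 6 − 5 − 6 − 6 − 8 − 12)/8 = -5.7500
Deviations from mean: 3.7500, 4.7500, -0.2500, 0.7500, -0.2500, -0.2500, -2.2500, -6.2500
Σ(x_t−x̄)(x_{t+1}−x̄) = (17.8125) + (-1.1875) + (-0.1875) + (-0.1875) + (0.0625) + (0.5625) + (14.0625) = 30.9375
Denominator Σ(x_t−x̄)² = 81.5000
r_1 = 30.9375 / 81.5000 = 0.380

0.380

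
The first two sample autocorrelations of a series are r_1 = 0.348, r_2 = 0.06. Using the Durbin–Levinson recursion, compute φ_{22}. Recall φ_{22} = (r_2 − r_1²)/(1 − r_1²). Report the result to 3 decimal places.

-0.070

φ_{22} = (r_2 − r_1²) / (1 − r_1²)
r_1² = (0.348)² = 0.121104
Numerator = 0.06 − 0.1211 = -0.0611; denominator = 1 − 0.1211 = 0.8789
φ_{22} = -0.0611 / 0.8789 = -0.070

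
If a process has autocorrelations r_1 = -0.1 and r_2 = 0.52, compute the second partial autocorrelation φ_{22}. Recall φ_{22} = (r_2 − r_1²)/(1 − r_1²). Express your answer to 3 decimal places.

0.515

φ_{22} = (r_2 − r_1²) / (1 − r_1²)
r_1² = (-0.1)² = 0.01
Numerator = 0.52 − 0.0100 = 0.5100; denominator = 1 − 0.0100 = 0.9900
φ_{22} = 0.5100 / 0.9900 = 0.515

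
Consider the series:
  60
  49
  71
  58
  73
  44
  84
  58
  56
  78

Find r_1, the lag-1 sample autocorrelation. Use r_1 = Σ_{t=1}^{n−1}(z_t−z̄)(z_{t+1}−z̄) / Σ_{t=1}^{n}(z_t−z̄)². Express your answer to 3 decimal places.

-0.617

Mean z̄ = (60 + 49 + 71 + 58 + 73 + 44 + 84 + 58 + 56 + 78)/10 = 63.1000
Numerator Σ_{t=1}^{9}(z_t−z̄)(z_{t+1}−z̄) = -922.9100
Denominator Σ(z_t−z̄)² = 1494.9000
r_1 = -922.9100 / 1494.9000 = -0.617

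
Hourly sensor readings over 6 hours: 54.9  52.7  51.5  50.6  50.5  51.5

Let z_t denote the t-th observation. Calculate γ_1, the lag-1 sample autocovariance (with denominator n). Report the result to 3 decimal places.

0.849

Mean z̄ = (54.9 + 52.7 + 51.5 + 50.6 + 50.5 + 51.5)/6 = 51.9500
Σ_{t=1}^{5}(z_t−z̄)(z_{t+1}−z̄) = 5.0925
γ_1 = 5.0925 / 6 = 0.849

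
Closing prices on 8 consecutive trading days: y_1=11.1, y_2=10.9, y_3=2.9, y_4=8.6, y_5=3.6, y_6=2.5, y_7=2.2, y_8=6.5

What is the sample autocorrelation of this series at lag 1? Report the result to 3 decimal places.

Mean ȳ = (11.1 + 10.9 + 2.9 + 8.6 + 3.6 + 2.5 + 2.2 + 6.5)/8 = 6.0375
Numerator Σ_{t=1}^{7}(y_t−ȳ)(y_{t+1}−ȳ) = 15.4973
Denominator Σ(y_t−ȳ)² = 99.0788
r_1 = 15.4973 / 99.0788 = 0.156

0.156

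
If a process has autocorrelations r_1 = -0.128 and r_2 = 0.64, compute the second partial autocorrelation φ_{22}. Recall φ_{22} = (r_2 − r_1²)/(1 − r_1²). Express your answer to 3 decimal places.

φ_{22} = (r_2 − r_1²) / (1 − r_1²)
r_1² = (-0.128)² = 0.016384
Numerator = 0.64 − 0.0164 = 0.6236; denominator = 1 − 0.0164 = 0.9836
φ_{22} = 0.6236 / 0.9836 = 0.634

0.634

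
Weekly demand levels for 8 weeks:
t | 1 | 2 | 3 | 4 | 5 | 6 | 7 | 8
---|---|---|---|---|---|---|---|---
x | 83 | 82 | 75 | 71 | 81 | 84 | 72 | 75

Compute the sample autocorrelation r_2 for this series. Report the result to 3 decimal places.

Mean x̄ = (83 + 82 + 75 + 71 + 81 + 84 + 72 + 75)/8 = 77.8750
Deviations from mean: 5.1250, 4.1250, -2.8750, -6.8750, 3.1250, 6.1250, -5.8750, -2.8750
Σ(x_t−x̄)(x_{t+2}−x̄) = (-14.7344) + (-28.3594) + (-8.9844) + (-42.1094) + (-18.3594) + (-17.6094) = -130.1563
Denominator Σ(x_t−x̄)² = 188.8750
r_2 = -130.1563 / 188.8750 = -0.689

-0.689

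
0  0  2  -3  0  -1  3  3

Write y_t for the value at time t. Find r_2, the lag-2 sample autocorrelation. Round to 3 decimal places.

Mean ȳ = (0 + 0 + 2 − 3 + 0 − 1 + 3 + 3)/8 = 0.5000
Deviations from mean: -0.5000, -0.5000, 1.5000, -3.5000, -0.5000, -1.5000, 2.5000, 2.5000
Σ(y_t−ȳ)(y_{t+2}−ȳ) = (-0.7500) + (1.7500) + (-0.7500) + (5.2500) + (-1.2500) + (-3.7500) = 0.5000
Denominator Σ(y_t−ȳ)² = 30.0000
r_2 = 0.5000 / 30.0000 = 0.017

0.017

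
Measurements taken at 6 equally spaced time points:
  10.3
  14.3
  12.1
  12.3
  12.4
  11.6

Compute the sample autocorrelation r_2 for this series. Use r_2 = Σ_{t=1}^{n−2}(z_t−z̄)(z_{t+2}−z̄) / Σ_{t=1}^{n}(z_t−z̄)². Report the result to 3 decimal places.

0.038

Mean z̄ = (10.3 + 14.3 + 12.1 + 12.3 + 12.4 + 11.6)/6 = 12.1667
Deviations from mean: -1.8667, 2.1333, -0.0667, 0.1333, 0.2333, -0.5667
Numerator Σ_{t=1}^{4}(z_t−z̄)(z_{t+2}−z̄) = 0.3178
Denominator Σ(z_t−z̄)² = 8.4333
r_2 = 0.3178 / 8.4333 = 0.038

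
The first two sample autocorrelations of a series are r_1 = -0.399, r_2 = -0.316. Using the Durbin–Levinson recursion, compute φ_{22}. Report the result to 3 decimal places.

-0.565

φ_{22} = (r_2 − r_1²) / (1 − r_1²)
r_1² = (-0.399)² = 0.159201
Numerator = -0.316 − 0.1592 = -0.4752; denominator = 1 − 0.1592 = 0.8408
φ_{22} = -0.4752 / 0.8408 = -0.565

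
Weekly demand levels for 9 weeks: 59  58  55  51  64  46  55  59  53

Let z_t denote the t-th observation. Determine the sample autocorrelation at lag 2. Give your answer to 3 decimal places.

-0.047

Mean z̄ = (59 + 58 + 55 + 51 + 64 + 46 + 55 + 59 + 53)/9 = 55.5556
Numerator Σ_{t=1}^{7}(z_t−z̄)(z_{t+2}−z̄) = -10.3951
Denominator Σ(z_t−z̄)² = 220.2222
r_2 = -10.3951 / 220.2222 = -0.047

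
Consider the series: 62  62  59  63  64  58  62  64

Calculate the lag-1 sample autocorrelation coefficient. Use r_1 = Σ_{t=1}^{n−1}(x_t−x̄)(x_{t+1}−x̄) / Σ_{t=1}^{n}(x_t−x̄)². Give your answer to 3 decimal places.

-0.300

Mean x̄ = (62 + 62 + 59 + 63 + 64 + 58 + 62 + 64)/8 = 61.7500
Deviations from mean: 0.2500, 0.2500, -2.7500, 1.2500, 2.2500, -3.7500, 0.2500, 2.2500
Numerator Σ_{t=1}^{7}(x_t−x̄)(x_{t+1}−x̄) = -10.0625
Denominator Σ(x_t−x̄)² = 33.5000
r_1 = -10.0625 / 33.5000 = -0.300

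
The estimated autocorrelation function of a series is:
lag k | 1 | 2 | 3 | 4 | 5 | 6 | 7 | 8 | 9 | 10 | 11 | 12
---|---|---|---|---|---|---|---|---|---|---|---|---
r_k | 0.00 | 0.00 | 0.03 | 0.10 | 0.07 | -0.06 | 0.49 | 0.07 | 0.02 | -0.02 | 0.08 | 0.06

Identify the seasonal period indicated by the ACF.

The largest autocorrelation is r_7 = 0.49; the remaining lags stay at or below 0.10.
The dominant spike at lag 7 indicates a seasonal period of 7.

7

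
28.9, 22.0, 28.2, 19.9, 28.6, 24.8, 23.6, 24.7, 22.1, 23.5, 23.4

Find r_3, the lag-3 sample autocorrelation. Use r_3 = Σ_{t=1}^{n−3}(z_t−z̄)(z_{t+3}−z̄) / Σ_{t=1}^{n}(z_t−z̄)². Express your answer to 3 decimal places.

-0.284

Mean z̄ = (28.9 + 22.0 + 28.2 + 19.9 + 28.6 + 24.8 + 23.6 + 24.7 + 22.1 + 23.5 + 23.4)/11 = 24.5182
Numerator Σ_{t=1}^{8}(z_t−z̄)(z_{t+3}−z̄) = -24.4446
Denominator Σ(z_t−z̄)² = 86.1764
r_3 = -24.4446 / 86.1764 = -0.284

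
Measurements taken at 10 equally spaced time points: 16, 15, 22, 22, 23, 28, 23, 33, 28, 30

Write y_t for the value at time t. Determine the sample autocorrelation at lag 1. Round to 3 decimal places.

Mean ȳ = (16 + 15 + 22 + 22 + 23 + 28 + 23 + 33 + 28 + 30)/10 = 24.0000
Numerator Σ_{t=1}^{9}(y_t−ȳ)(y_{t+1}−ȳ) = 139.0000
Denominator Σ(y_t−ȳ)² = 304.0000
r_1 = 139.0000 / 304.0000 = 0.457

0.457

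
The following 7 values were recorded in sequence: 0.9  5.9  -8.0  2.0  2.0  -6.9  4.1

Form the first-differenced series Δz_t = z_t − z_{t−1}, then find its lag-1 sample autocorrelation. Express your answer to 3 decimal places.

-0.580

First differences Δz: 5.0, -13.9, 10.0, 0.0, -8.9, 11.0
Mean of differences = 0.5333
Numerator Σ(Δz_t−Δz̄)(Δz_{t+1}−Δz̄) = -299.8578
Denominator Σ(Δz_t−Δz̄)² = 516.7133
r_1(Δz) = -299.8578 / 516.7133 = -0.580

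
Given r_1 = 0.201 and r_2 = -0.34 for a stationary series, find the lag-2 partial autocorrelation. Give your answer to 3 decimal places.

φ_{22} = (r_2 − r_1²) / (1 − r_1²)
r_1² = (0.201)² = 0.040401
Numerator = -0.34 − 0.0404 = -0.3804; denominator = 1 − 0.0404 = 0.9596
φ_{22} = -0.3804 / 0.9596 = -0.396

-0.396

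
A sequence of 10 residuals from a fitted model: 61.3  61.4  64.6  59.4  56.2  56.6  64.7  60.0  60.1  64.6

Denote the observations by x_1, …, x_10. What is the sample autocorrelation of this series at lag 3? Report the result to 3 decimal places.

Mean x̄ = (61.3 + 61.4 + 64.6 + 59.4 + 56.2 + 56.6 + 64.7 + 60.0 + 60.1 + 64.6)/10 = 60.8900
Σ(x_t−x̄)(x_{t+3}−x̄) = (-0.6109) + (-2.3919) + (-15.9159) + (-5.6769) + (4.1741) + (3.3891) + (14.1351) = -2.8973
Denominator Σ(x_t−x̄)² = 86.5090
r_3 = -2.8973 / 86.5090 = -0.033

-0.033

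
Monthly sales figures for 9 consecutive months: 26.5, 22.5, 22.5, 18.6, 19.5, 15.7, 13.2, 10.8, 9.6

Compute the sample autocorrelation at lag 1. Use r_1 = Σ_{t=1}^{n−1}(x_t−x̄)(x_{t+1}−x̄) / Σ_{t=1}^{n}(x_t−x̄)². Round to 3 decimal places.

0.617

Mean x̄ = (26.5 + 22.5 + 22.5 + 18.6 + 19.5 + 15.7 + 13.2 + 10.8 + 9.6)/9 = 17.6556
Numerator Σ_{t=1}^{8}(x_t−x̄)(x_{t+1}−x̄) = 163.5091
Denominator Σ(x_t−x̄)² = 265.0222
r_1 = 163.5091 / 265.0222 = 0.617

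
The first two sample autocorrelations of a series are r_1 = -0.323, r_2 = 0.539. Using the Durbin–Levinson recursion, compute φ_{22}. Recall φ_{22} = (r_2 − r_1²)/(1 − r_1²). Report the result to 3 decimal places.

φ_{22} = (r_2 − r_1²) / (1 − r_1²)
r_1² = (-0.323)² = 0.104329
Numerator = 0.539 − 0.1043 = 0.4347; denominator = 1 − 0.1043 = 0.8957
φ_{22} = 0.4347 / 0.8957 = 0.485

0.485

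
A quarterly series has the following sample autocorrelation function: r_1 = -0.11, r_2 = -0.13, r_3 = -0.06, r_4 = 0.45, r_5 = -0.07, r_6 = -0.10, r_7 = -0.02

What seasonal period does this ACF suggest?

4

The largest autocorrelation is r_4 = 0.45; the remaining lags stay at or below -0.02.
The dominant spike at lag 4 indicates a seasonal period of 4.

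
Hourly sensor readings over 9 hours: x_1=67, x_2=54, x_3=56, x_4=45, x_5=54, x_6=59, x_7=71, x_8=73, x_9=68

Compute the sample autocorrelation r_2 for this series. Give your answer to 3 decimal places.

Mean x̄ = (67 + 54 + 56 + 45 + 54 + 59 + 71 + 73 + 68)/9 = 60.7778
Σ(x_t−x̄)(x_{t+2}−x̄) = (-29.7284) + (106.9383) + (32.3827) + (28.0494) + (-69.2840) + (-21.7284) + (73.8272) = 120.4568
Denominator Σ(x_t−x̄)² = 711.5556
r_2 = 120.4568 / 711.5556 = 0.169

0.169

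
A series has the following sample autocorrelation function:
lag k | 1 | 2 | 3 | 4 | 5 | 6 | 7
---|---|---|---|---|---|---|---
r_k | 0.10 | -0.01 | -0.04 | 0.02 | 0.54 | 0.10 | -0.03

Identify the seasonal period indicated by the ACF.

The largest autocorrelation is r_5 = 0.54; the remaining lags stay at or below 0.10.
The dominant spike at lag 5 indicates a seasonal period of 5.

5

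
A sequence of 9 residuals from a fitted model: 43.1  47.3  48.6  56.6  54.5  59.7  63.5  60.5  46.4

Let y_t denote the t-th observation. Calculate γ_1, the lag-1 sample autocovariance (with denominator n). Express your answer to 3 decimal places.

19.288

Mean ȳ = (43.1 + 47.3 + 48.6 + 56.6 + 54.5 + 59.7 + 63.5 + 60.5 + 46.4)/9 = 53.3556
Σ_{t=1}^{8}(y_t−ȳ)(y_{t+1}−ȳ) = 173.5891
γ_1 = 173.5891 / 9 = 19.288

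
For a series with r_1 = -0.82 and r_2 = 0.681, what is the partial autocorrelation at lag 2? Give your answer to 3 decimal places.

0.026

φ_{22} = (r_2 − r_1²) / (1 − r_1²)
r_1² = (-0.82)² = 0.6724
Numerator = 0.681 − 0.6724 = 0.0086; denominator = 1 − 0.6724 = 0.3276
φ_{22} = 0.0086 / 0.3276 = 0.026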